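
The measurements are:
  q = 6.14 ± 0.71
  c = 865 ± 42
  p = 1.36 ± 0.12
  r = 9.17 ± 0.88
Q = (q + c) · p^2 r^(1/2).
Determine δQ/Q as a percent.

18.9%

Let u = q + c = 871. δu = √(δq² + δc²) = √(0.504 + 1760) = 42.0, so δu/u = 0.0482.
Q is then a monomial in u, p, r:
δQ/Q = √((δu/u)² + (2·δp/p)² + (½·δr/r)²) = √(0.00233 + 0.0311 + 0.00230) = 0.189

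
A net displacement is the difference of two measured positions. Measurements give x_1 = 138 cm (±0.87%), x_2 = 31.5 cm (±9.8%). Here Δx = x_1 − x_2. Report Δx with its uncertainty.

Each term contributes (cᵢ δxᵢ)² to (δΔx)²:
  (δx_1)² = 1.44;  (δx_2)² = 9.53
δΔx = √(11.0) = 3.31 cm
Δx = 106 cm.

106 ± 3.31 cm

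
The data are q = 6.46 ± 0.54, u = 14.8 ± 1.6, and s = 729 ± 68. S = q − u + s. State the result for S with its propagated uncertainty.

S is a linear combination, so absolute uncertainties add in quadrature:
  (δq)² = 0.292;  (δu)² = 2.56;  (δs)² = 4620
δS = √(4630) = 68.0
S = 721.

721 ± 68.0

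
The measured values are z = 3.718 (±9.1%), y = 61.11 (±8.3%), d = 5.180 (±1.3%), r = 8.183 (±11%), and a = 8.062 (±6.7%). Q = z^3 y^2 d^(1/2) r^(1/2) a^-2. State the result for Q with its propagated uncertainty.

19230 ± 6750

Products/powers → add relative errors in quadrature, weighted by exponent:
  (3·δz/z)² = (3×0.0910)² = 0.0745;  (2·δy/y)² = (2×0.0830)² = 0.0276;  (½·δd/d)² = (0.5×0.0130)² = 4.22e-05;  (½·δr/r)² = (0.5×0.110)² = 0.00302;  (-2·δa/a)² = (-2×0.0670)² = 0.0180
δQ/Q = √(0.123) = 0.351
Q = 19230, so δQ = 0.351 × 19230 = 6750.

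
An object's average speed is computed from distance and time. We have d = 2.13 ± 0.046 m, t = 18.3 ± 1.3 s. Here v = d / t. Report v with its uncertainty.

Products/powers → add relative errors in quadrature, weighted by exponent:
  (1·δd/d)² = (1×0.0216)² = 0.000466;  (-1·δt/t)² = (-1×0.0710)² = 0.00505
δv/v = √(0.00551) = 0.0742
v = 0.116 m/s, so δv = 0.0742 × 0.116 = 0.00864 m/s.

0.116 ± 0.00864 m/s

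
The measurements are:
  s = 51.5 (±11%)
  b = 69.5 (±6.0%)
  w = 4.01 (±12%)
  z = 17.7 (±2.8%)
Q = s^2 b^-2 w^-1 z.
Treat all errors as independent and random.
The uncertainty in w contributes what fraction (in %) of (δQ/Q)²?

(δQ/Q)² = (2·δs/s)² + (-2·δb/b)² + (-1·δw/w)² + (1·δz/z)²
  s term: (2×0.110)² = 0.0484
  b term: (-2×0.0600)² = 0.0144
  w term: (-1×0.120)² = 0.0144
  z term: (1×0.0280)² = 0.000784
Total = 0.0780. Share from w = 0.0144/0.0780 = 0.185.

18.5%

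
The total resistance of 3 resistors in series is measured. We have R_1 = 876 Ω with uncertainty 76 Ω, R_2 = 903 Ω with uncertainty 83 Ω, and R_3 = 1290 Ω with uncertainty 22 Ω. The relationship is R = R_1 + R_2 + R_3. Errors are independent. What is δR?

115 Ω

Absolute uncertainties add in quadrature for a linear combination:
  (δR_1)² = 5780;  (δR_2)² = 6890;  (δR_3)² = 484
δR = √(13100) = 115 Ω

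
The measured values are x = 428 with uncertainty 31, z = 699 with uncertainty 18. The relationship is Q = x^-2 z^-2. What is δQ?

1.72e-12

Products/powers → add relative errors in quadrature, weighted by exponent:
  (-2·δx/x)² = (-2×0.0724)² = 0.0210;  (-2·δz/z)² = (-2×0.0258)² = 0.00265
δQ/Q = √(0.0236) = 0.154
Q = 1.12e-11, so δQ = 0.154 × 1.12e-11 = 1.72e-12.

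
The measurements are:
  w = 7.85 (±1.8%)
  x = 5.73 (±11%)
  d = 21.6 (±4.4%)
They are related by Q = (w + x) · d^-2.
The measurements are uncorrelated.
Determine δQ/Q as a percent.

10.0%

Let u = w + x = 13.6. δu = √(δw² + δx²) = √(0.0200 + 0.397) = 0.646, so δu/u = 0.0476.
Q is then a monomial in u, d:
δQ/Q = √((δu/u)² + (-2·δd/d)²) = √(0.00226 + 0.00774) = 0.100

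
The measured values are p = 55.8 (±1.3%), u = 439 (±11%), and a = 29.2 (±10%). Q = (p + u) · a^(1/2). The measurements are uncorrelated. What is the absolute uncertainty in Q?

293

Let w = p + u = 495. δw = √(δp² + δu²) = √(0.526 + 2330) = 48.3, so δw/w = 0.0976.
Q is then a monomial in w, a:
δQ/Q = √((δw/w)² + (½·δa/a)²) = √(0.00953 + 0.00250) = 0.110
Q = 2670, so δQ = 0.110 × 2670 = 293.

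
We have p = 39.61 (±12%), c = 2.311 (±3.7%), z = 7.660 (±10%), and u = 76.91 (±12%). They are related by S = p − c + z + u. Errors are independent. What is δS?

S is a linear combination, so absolute uncertainties add in quadrature:
  (δp)² = 22.6;  (δc)² = 0.00731;  (δz)² = 0.587;  (δu)² = 85.2
δS = √(108) = 10.4

10.4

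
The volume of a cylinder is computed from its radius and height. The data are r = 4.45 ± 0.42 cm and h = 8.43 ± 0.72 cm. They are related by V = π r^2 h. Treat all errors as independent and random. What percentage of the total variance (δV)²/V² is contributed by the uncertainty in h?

(δV/V)² = (2·δr/r)² + (1·δh/h)²
  r term: (2×0.0944)² = 0.0356
  h term: (1×0.0854)² = 0.00729
Total = 0.0429. Share from h = 0.00729/0.0429 = 0.170.

17.0%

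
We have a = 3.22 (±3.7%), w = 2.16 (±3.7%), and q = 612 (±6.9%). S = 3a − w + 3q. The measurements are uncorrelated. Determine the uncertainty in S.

S is a linear combination, so absolute uncertainties add in quadrature:
  (3·δa)² = 0.128;  (δw)² = 0.00639;  (3·δq)² = 16000
δS = √(16000) = 127

127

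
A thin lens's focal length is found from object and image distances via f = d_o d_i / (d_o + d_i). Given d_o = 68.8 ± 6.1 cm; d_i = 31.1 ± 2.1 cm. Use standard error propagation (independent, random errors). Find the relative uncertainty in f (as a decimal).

∂f/∂d_o = (d_i/(d_o+d_i))² = 0.0969;  ∂f/∂d_i = (d_o/(d_o+d_i))² = 0.474
δf = √((∂f/∂d_o · δd_o)² + (∂f/∂d_i · δd_i)²) = √(0.349 + 0.992) = 1.16 cm
f = 21.4 cm, so δf/f = 1.16/21.4 = 0.0541.

0.0541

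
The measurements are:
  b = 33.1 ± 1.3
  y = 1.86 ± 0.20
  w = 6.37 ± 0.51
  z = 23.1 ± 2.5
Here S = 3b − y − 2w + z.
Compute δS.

4.75

S is a linear combination, so absolute uncertainties add in quadrature:
  (3·δb)² = 15.2;  (δy)² = 0.0400;  (2·δw)² = 1.04;  (δz)² = 6.25
δS = √(22.5) = 4.75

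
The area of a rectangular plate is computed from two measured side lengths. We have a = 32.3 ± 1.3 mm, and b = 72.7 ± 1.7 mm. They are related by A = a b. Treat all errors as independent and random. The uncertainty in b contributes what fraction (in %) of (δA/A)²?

(δA/A)² = (1·δa/a)² + (1·δb/b)²
  a term: (1×0.0402)² = 0.00162
  b term: (1×0.0234)² = 0.000547
Total = 0.00217. Share from b = 0.000547/0.00217 = 0.252.

25.2%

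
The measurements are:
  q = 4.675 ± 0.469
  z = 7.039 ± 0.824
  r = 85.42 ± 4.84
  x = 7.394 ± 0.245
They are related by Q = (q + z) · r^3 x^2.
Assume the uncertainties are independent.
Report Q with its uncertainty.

(3.992 ± 0.797) × 10^8

Let u = q + z = 11.71. δu = √(δq² + δz²) = √(0.220 + 0.679) = 0.948, so δu/u = 0.0809.
Q is then a monomial in u, r, x:
δQ/Q = √((δu/u)² + (3·δr/r)² + (2·δx/x)²) = √(0.00655 + 0.0289 + 0.00439) = 0.200
Q = 3.992e+08, so δQ = 0.200 × 3.992e+08 = 7.97e+07.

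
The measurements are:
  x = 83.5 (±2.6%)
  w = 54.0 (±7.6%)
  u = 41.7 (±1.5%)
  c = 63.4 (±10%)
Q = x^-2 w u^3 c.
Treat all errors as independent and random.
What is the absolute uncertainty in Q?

5100

For a monomial Q ∝ x^-2, w, u^3, c, fractional errors add in quadrature:
  (-2·δx/x)² = (-2×0.0260)² = 0.00270;  (1·δw/w)² = (1×0.0760)² = 0.00578;  (3·δu/u)² = (3×0.0150)² = 0.00203;  (1·δc/c)² = (1×0.100)² = 0.0100
δQ/Q = √(0.0205) = 0.143
Q = 35600, so δQ = 0.143 × 35600 = 5100.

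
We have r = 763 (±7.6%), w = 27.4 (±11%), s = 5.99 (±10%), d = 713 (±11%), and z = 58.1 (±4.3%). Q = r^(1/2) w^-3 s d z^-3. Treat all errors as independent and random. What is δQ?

Products/powers → add relative errors in quadrature, weighted by exponent:
  (½·δr/r)² = (0.5×0.0760)² = 0.00144;  (-3·δw/w)² = (-3×0.110)² = 0.109;  (1·δs/s)² = (1×0.100)² = 0.0100;  (1·δd/d)² = (1×0.110)² = 0.0121;  (-3·δz/z)² = (-3×0.0430)² = 0.0166
δQ/Q = √(0.149) = 0.386
Q = 2.92e-05, so δQ = 0.386 × 2.92e-05 = 1.13e-05.

1.13e-05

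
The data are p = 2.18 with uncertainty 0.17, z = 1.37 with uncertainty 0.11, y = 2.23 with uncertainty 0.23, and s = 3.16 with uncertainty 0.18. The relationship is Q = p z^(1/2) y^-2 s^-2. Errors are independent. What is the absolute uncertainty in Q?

0.0129

Products/powers → add relative errors in quadrature, weighted by exponent:
  (1·δp/p)² = (1×0.0780)² = 0.00608;  (½·δz/z)² = (0.5×0.0803)² = 0.00161;  (-2·δy/y)² = (-2×0.103)² = 0.0426;  (-2·δs/s)² = (-2×0.0570)² = 0.0130
δQ/Q = √(0.0632) = 0.251
Q = 0.0514, so δQ = 0.251 × 0.0514 = 0.0129.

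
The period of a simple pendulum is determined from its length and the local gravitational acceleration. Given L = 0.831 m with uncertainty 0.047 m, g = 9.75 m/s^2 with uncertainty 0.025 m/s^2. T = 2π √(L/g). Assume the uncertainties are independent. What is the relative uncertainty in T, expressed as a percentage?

Products/powers → add relative errors in quadrature, weighted by exponent:
  (½·δL/L)² = (0.5×0.0566)² = 0.000800;  (−½·δg/g)² = (-0.5×0.00256)² = 1.64e-06
δT/T = √(0.000801) = 0.0283

2.83%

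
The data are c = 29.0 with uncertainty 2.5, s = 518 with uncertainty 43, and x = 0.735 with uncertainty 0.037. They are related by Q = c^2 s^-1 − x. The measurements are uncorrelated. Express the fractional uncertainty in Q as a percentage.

35.2%

Let p = c^2·s^-1 = 1.62. δp/p = √((2·δc/c)² + (-1·δs/s)²) = √(0.0297 + 0.00689) = 0.191, so δp = 0.311.
Q = p − x: δQ = √(δp² + δx²) = √(0.0965 + 0.00137) = 0.313
Q = 0.889, so δQ/Q = 0.313/0.889 = 0.352.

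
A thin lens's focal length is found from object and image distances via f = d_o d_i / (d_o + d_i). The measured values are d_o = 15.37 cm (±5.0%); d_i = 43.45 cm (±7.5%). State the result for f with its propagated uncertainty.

11.35 ± 0.475 cm

∂f/∂d_o = (d_i/(d_o+d_i))² = 0.546;  ∂f/∂d_i = (d_o/(d_o+d_i))² = 0.0683
δf = √((∂f/∂d_o · δd_o)² + (∂f/∂d_i · δd_i)²) = √(0.176 + 0.0495) = 0.475 cm
f = 11.35 cm.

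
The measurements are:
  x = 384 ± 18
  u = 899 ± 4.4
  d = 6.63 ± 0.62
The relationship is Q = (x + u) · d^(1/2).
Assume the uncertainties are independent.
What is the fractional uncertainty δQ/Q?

Let w = x + u = 1280. δw = √(δx² + δu²) = √(324 + 19.4) = 18.5, so δw/w = 0.0144.
Q is then a monomial in w, d:
δQ/Q = √((δw/w)² + (½·δd/d)²) = √(0.000209 + 0.00219) = 0.0489

0.0489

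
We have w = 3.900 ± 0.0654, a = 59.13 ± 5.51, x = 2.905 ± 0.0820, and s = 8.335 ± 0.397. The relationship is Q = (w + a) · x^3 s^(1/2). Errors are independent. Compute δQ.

Let u = w + a = 63.03. δu = √(δw² + δa²) = √(0.00428 + 30.4) = 5.51, so δu/u = 0.0874.
Q is then a monomial in u, x, s:
δQ/Q = √((δu/u)² + (3·δx/x)² + (½·δs/s)²) = √(0.00764 + 0.00717 + 0.000567) = 0.124
Q = 4461, so δQ = 0.124 × 4461 = 553.

553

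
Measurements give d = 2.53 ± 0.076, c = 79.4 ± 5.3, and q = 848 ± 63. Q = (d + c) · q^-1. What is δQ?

0.00952

Let u = d + c = 81.9. δu = √(δd² + δc²) = √(0.00578 + 28.1) = 5.30, so δu/u = 0.0647.
Q is then a monomial in u, q:
δQ/Q = √((δu/u)² + (-1·δq/q)²) = √(0.00419 + 0.00552) = 0.0985
Q = 0.0966, so δQ = 0.0985 × 0.0966 = 0.00952.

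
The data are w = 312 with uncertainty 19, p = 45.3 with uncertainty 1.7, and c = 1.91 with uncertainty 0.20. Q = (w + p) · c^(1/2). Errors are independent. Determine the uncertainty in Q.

36.9

Let u = w + p = 357. δu = √(δw² + δp²) = √(361 + 2.89) = 19.1, so δu/u = 0.0534.
Q is then a monomial in u, c:
δQ/Q = √((δu/u)² + (½·δc/c)²) = √(0.00285 + 0.00274) = 0.0748
Q = 494, so δQ = 0.0748 × 494 = 36.9.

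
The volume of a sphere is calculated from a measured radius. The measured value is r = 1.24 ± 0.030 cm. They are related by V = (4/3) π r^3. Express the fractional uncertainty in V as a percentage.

V ∝ r^3, so δV/V = |3| · δr/r = 3 × 0.0242 = 0.0726.

7.26%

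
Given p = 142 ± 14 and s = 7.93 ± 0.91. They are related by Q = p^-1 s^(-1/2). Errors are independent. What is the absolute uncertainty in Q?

0.000285

Since Q is a product/quotient, work with relative uncertainties:
  (-1·δp/p)² = (-1×0.0986)² = 0.00972;  (−½·δs/s)² = (-0.5×0.115)² = 0.00329
δQ/Q = √(0.0130) = 0.114
Q = 0.00250, so δQ = 0.114 × 0.00250 = 0.000285.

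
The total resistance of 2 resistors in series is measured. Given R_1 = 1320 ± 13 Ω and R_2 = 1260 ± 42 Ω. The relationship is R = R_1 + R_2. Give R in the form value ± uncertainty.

2580 ± 44.0 Ω

Each term contributes (cᵢ δxᵢ)² to (δR)²:
  (δR_1)² = 169;  (δR_2)² = 1760
δR = √(1930) = 44.0 Ω
R = 2580 Ω.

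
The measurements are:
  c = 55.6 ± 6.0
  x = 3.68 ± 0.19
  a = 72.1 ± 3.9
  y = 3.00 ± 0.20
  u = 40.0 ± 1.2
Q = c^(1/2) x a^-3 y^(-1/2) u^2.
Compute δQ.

Products/powers → add relative errors in quadrature, weighted by exponent:
  (½·δc/c)² = (0.5×0.108)² = 0.00291;  (1·δx/x)² = (1×0.0516)² = 0.00267;  (-3·δa/a)² = (-3×0.0541)² = 0.0263;  (−½·δy/y)² = (-0.5×0.0667)² = 0.00111;  (2·δu/u)² = (2×0.0300)² = 0.00360
δQ/Q = √(0.0366) = 0.191
Q = 0.0676, so δQ = 0.191 × 0.0676 = 0.0129.

0.0129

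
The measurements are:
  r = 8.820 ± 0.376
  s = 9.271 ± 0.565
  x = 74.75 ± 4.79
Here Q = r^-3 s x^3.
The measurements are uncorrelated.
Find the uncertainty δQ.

Relative error in a monomial: (δQ/Q)² = Σ (nᵢ · δxᵢ/xᵢ)².
  (-3·δr/r)² = (-3×0.0426)² = 0.0164;  (1·δs/s)² = (1×0.0609)² = 0.00371;  (3·δx/x)² = (3×0.0641)² = 0.0370
δQ/Q = √(0.0570) = 0.239
Q = 5644, so δQ = 0.239 × 5644 = 1350.

1350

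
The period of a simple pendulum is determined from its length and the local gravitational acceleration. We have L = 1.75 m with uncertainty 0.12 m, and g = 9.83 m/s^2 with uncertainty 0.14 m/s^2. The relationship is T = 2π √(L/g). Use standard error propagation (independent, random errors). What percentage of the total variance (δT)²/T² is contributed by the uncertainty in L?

95.9%

(δT/T)² = (½·δL/L)² + (−½·δg/g)²
  L term: (0.5×0.0686)² = 0.00118
  g term: (-0.5×0.0142)² = 5.07e-05
Total = 0.00123. Share from L = 0.00118/0.00123 = 0.959.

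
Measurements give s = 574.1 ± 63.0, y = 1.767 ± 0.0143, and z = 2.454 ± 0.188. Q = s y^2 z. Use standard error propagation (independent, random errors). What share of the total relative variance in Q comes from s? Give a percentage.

66.3%

(δQ/Q)² = (1·δs/s)² + (2·δy/y)² + (1·δz/z)²
  s term: (1×0.110)² = 0.0120
  y term: (2×0.00809)² = 0.000262
  z term: (1×0.0766)² = 0.00587
Total = 0.0182. Share from s = 0.0120/0.0182 = 0.663.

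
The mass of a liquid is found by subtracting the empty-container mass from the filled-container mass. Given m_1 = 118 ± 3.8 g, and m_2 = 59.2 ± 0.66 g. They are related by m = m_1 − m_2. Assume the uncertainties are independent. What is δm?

3.86 g

For a sum/difference, combine absolute errors in quadrature:
  (δm_1)² = 14.4;  (δm_2)² = 0.436
δm = √(14.9) = 3.86 g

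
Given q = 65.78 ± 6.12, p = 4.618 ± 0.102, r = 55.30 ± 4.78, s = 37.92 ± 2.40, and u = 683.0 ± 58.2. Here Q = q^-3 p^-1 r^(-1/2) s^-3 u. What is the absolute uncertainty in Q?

4.5e-10

For a monomial Q ∝ q^-3, p^-1, r^(-1/2), s^-3, u, fractional errors add in quadrature:
  (-3·δq/q)² = (-3×0.0930)² = 0.0779;  (-1·δp/p)² = (-1×0.0221)² = 0.000488;  (−½·δr/r)² = (-0.5×0.0864)² = 0.00187;  (-3·δs/s)² = (-3×0.0633)² = 0.0361;  (1·δu/u)² = (1×0.0852)² = 0.00726
δQ/Q = √(0.124) = 0.352
Q = 1.281e-09, so δQ = 0.352 × 1.281e-09 = 4.5e-10.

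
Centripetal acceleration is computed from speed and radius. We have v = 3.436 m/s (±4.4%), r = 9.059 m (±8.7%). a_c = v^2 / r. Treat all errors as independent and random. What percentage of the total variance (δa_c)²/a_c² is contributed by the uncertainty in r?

(δa_c/a_c)² = (2·δv/v)² + (-1·δr/r)²
  v term: (2×0.0440)² = 0.00774
  r term: (-1×0.0870)² = 0.00757
Total = 0.0153. Share from r = 0.00757/0.0153 = 0.494.

49.4%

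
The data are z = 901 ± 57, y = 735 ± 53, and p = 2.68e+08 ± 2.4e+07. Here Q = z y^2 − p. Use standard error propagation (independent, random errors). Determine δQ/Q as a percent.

36.7%

Let w = z·y^2 = 4.87e+08. δw/w = √((1·δz/z)² + (2·δy/y)²) = √(0.00400 + 0.0208) = 0.157, so δw = 7.67e+07.
Q = w − p: δQ = √(δw² + δp²) = √(5.88e+15 + 5.76e+14) = 8.03e+07
Q = 2.19e+08, so δQ/Q = 8.03e+07/2.19e+08 = 0.367.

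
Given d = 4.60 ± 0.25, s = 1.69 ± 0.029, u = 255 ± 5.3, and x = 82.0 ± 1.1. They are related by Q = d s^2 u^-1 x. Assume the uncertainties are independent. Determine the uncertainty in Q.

Q is a product of powers, so relative uncertainties combine in quadrature:
  (1·δd/d)² = (1×0.0543)² = 0.00295;  (2·δs/s)² = (2×0.0172)² = 0.00118;  (-1·δu/u)² = (-1×0.0208)² = 0.000432;  (1·δx/x)² = (1×0.0134)² = 0.000180
δQ/Q = √(0.00474) = 0.0689
Q = 4.22, so δQ = 0.0689 × 4.22 = 0.291.

0.291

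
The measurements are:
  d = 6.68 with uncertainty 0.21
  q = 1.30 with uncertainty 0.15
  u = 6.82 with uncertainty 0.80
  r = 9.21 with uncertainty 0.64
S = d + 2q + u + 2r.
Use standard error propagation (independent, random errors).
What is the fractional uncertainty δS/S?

0.0450

For a sum/difference, combine absolute errors in quadrature:
  (δd)² = 0.0441;  (2·δq)² = 0.0900;  (δu)² = 0.640;  (2·δr)² = 1.64
δS = √(2.41) = 1.55
S = 34.5, so δS/S = 1.55/34.5 = 0.0450.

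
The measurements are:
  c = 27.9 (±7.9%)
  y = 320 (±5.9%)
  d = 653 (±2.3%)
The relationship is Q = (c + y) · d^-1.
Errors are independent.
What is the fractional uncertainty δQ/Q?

Let u = c + y = 348. δu = √(δc² + δy²) = √(4.86 + 356) = 19.0, so δu/u = 0.0546.
Q is then a monomial in u, d:
δQ/Q = √((δu/u)² + (-1·δd/d)²) = √(0.00299 + 0.000529) = 0.0593

0.0593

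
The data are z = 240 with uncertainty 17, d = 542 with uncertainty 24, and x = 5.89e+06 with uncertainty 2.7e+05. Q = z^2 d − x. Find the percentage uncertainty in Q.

18.3%

Let p = z^2·d = 3.12e+07. δp/p = √((2·δz/z)² + (1·δd/d)²) = √(0.0201 + 0.00196) = 0.148, so δp = 4.63e+06.
Q = p − x: δQ = √(δp² + δx²) = √(2.15e+13 + 7.29e+10) = 4.64e+06
Q = 2.53e+07, so δQ/Q = 4.64e+06/2.53e+07 = 0.183.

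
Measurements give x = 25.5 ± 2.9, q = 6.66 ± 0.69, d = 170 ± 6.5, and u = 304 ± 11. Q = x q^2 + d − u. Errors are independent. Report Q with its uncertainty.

Let p = x·q^2 = 1130. δp/p = √((1·δx/x)² + (2·δq/q)²) = √(0.0129 + 0.0429) = 0.236, so δp = 267.
Q = p + d − u: δQ = √(δp² + δd² + δu²) = √(71500 + 42.2 + 121) = 268
Q = 997.

997 ± 268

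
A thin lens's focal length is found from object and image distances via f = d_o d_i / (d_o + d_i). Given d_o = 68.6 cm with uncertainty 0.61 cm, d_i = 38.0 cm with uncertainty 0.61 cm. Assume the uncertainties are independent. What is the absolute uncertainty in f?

∂f/∂d_o = (d_i/(d_o+d_i))² = 0.127;  ∂f/∂d_i = (d_o/(d_o+d_i))² = 0.414
δf = √((∂f/∂d_o · δd_o)² + (∂f/∂d_i · δd_i)²) = √(0.00601 + 0.0638) = 0.264 cm

0.264 cm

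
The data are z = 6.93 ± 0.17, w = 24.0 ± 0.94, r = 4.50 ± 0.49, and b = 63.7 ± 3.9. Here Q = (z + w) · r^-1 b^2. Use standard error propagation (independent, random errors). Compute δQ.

Let u = z + w = 30.9. δu = √(δz² + δw²) = √(0.0289 + 0.884) = 0.955, so δu/u = 0.0309.
Q is then a monomial in u, r, b:
δQ/Q = √((δu/u)² + (-1·δr/r)² + (2·δb/b)²) = √(0.000954 + 0.0119 + 0.0150) = 0.167
Q = 27900, so δQ = 0.167 × 27900 = 4650.

4650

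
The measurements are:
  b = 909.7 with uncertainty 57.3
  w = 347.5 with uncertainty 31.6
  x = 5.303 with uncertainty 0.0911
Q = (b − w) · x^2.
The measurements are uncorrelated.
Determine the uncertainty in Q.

Let u = b − w = 562.2. δu = √(δb² + δw²) = √(3280 + 999) = 65.4, so δu/u = 0.116.
Q is then a monomial in u, x:
δQ/Q = √((δu/u)² + (2·δx/x)²) = √(0.0135 + 0.00118) = 0.121
Q = 15810, so δQ = 0.121 × 15810 = 1920.

1920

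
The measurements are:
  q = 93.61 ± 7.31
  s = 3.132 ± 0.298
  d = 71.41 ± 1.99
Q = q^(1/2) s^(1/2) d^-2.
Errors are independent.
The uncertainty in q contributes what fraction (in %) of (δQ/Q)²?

(δQ/Q)² = (½·δq/q)² + (½·δs/s)² + (-2·δd/d)²
  q term: (0.5×0.0781)² = 0.00152
  s term: (0.5×0.0951)² = 0.00226
  d term: (-2×0.0279)² = 0.00311
Total = 0.00689. Share from q = 0.00152/0.00689 = 0.221.

22.1%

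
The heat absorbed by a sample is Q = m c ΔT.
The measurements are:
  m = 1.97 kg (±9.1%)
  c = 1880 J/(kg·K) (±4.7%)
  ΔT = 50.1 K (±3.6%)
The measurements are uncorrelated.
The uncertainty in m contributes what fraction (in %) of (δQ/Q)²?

(δQ/Q)² = (1·δm/m)² + (1·δc/c)² + (1·δΔT/ΔT)²
  m term: (1×0.0910)² = 0.00828
  c term: (1×0.0470)² = 0.00221
  ΔT term: (1×0.0360)² = 0.00130
Total = 0.0118. Share from m = 0.00828/0.0118 = 0.703.

70.3%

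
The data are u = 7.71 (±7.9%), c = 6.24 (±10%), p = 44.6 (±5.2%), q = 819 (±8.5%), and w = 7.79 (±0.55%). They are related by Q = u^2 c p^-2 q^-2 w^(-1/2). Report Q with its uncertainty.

Products/powers → add relative errors in quadrature, weighted by exponent:
  (2·δu/u)² = (2×0.0790)² = 0.0250;  (1·δc/c)² = (1×0.100)² = 0.0100;  (-2·δp/p)² = (-2×0.0520)² = 0.0108;  (-2·δq/q)² = (-2×0.0850)² = 0.0289;  (−½·δw/w)² = (-0.5×0.00550)² = 7.56e-06
δQ/Q = √(0.0747) = 0.273
Q = 9.96e-08, so δQ = 0.273 × 9.96e-08 = 2.72e-08.

(9.96 ± 2.72) × 10^-8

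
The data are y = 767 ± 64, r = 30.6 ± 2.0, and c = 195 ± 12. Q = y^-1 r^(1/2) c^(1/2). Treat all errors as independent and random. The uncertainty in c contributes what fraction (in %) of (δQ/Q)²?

(δQ/Q)² = (-1·δy/y)² + (½·δr/r)² + (½·δc/c)²
  y term: (-1×0.0834)² = 0.00696
  r term: (0.5×0.0654)² = 0.00107
  c term: (0.5×0.0615)² = 0.000947
Total = 0.00898. Share from c = 0.000947/0.00898 = 0.105.

10.5%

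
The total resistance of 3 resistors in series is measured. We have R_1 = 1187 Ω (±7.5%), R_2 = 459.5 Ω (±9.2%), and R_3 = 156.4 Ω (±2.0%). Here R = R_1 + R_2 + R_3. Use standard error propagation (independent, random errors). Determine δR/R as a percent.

Sums and differences: (δR)² = Σ (cᵢ δxᵢ)².
  (δR_1)² = 7930;  (δR_2)² = 1790;  (δR_3)² = 9.78
δR = √(9720) = 98.6 Ω
R = 1803 Ω, so δR/R = 98.6/1803 = 0.0547.

5.47%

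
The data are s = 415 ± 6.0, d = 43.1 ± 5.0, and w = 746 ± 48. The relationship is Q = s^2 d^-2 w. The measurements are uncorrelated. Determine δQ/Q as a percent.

Q is a product of powers, so relative uncertainties combine in quadrature:
  (2·δs/s)² = (2×0.0145)² = 0.000836;  (-2·δd/d)² = (-2×0.116)² = 0.0538;  (1·δw/w)² = (1×0.0643)² = 0.00414
δQ/Q = √(0.0588) = 0.243

24.3%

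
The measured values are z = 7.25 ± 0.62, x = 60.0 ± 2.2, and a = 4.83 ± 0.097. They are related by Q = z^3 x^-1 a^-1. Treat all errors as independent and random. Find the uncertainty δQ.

0.342

Q is a product of powers, so relative uncertainties combine in quadrature:
  (3·δz/z)² = (3×0.0855)² = 0.0658;  (-1·δx/x)² = (-1×0.0367)² = 0.00134;  (-1·δa/a)² = (-1×0.0201)² = 0.000403
δQ/Q = √(0.0676) = 0.260
Q = 1.31, so δQ = 0.260 × 1.31 = 0.342.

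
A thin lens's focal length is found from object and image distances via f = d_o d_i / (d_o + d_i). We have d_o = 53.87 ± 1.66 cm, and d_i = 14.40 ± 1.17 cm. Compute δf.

∂f/∂d_o = (d_i/(d_o+d_i))² = 0.0445;  ∂f/∂d_i = (d_o/(d_o+d_i))² = 0.623
δf = √((∂f/∂d_o · δd_o)² + (∂f/∂d_i · δd_i)²) = √(0.00545 + 0.531) = 0.732 cm

0.732 cm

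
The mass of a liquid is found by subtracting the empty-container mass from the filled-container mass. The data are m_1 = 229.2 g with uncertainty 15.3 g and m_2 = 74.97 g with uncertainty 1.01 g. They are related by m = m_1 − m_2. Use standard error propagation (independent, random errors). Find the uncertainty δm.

15.3 g

Each term contributes (cᵢ δxᵢ)² to (δm)²:
  (δm_1)² = 234;  (δm_2)² = 1.02
δm = √(235) = 15.3 g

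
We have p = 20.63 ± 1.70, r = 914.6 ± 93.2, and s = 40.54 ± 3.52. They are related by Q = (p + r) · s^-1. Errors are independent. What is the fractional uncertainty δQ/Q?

Let u = p + r = 935.2. δu = √(δp² + δr²) = √(2.89 + 8690) = 93.2, so δu/u = 0.0997.
Q is then a monomial in u, s:
δQ/Q = √((δu/u)² + (-1·δs/s)²) = √(0.00993 + 0.00754) = 0.132

0.132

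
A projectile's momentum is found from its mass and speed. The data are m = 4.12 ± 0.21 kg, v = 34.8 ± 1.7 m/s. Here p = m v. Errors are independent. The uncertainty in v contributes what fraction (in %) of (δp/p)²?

47.9%

(δp/p)² = (1·δm/m)² + (1·δv/v)²
  m term: (1×0.0510)² = 0.00260
  v term: (1×0.0489)² = 0.00239
Total = 0.00498. Share from v = 0.00239/0.00498 = 0.479.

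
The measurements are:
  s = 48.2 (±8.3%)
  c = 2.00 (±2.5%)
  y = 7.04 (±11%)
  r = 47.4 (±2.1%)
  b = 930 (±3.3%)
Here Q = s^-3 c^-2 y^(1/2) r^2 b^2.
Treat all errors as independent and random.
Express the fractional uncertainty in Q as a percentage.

Products/powers → add relative errors in quadrature, weighted by exponent:
  (-3·δs/s)² = (-3×0.0830)² = 0.0620;  (-2·δc/c)² = (-2×0.0250)² = 0.00250;  (½·δy/y)² = (0.5×0.110)² = 0.00302;  (2·δr/r)² = (2×0.0210)² = 0.00176;  (2·δb/b)² = (2×0.0330)² = 0.00436
δQ/Q = √(0.0736) = 0.271

27.1%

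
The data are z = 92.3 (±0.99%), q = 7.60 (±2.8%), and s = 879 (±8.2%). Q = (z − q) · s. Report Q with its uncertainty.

74500 ± 6160

Let u = z − q = 84.7. δu = √(δz² + δq²) = √(0.835 + 0.0453) = 0.938, so δu/u = 0.0111.
Q is then a monomial in u, s:
δQ/Q = √((δu/u)² + (1·δs/s)²) = √(0.000123 + 0.00672) = 0.0827
Q = 74500, so δQ = 0.0827 × 74500 = 6160.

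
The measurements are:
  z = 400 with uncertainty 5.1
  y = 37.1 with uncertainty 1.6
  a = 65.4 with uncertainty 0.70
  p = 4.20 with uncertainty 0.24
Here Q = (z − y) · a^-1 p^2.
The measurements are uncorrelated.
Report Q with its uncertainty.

97.9 ± 11.3

Let u = z − y = 363. δu = √(δz² + δy²) = √(26.0 + 2.56) = 5.35, so δu/u = 0.0147.
Q is then a monomial in u, a, p:
δQ/Q = √((δu/u)² + (-1·δa/a)² + (2·δp/p)²) = √(0.000217 + 0.000115 + 0.0131) = 0.116
Q = 97.9, so δQ = 0.116 × 97.9 = 11.3.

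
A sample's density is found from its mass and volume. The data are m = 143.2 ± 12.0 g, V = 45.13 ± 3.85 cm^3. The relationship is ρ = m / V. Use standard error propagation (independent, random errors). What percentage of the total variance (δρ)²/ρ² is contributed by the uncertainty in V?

(δρ/ρ)² = (1·δm/m)² + (-1·δV/V)²
  m term: (1×0.0838)² = 0.00702
  V term: (-1×0.0853)² = 0.00728
Total = 0.0143. Share from V = 0.00728/0.0143 = 0.509.

50.9%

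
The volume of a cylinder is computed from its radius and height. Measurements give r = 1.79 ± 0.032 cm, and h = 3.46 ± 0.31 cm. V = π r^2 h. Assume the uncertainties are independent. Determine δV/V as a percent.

Products/powers → add relative errors in quadrature, weighted by exponent:
  (2·δr/r)² = (2×0.0179)² = 0.00128;  (1·δh/h)² = (1×0.0896)² = 0.00803
δV/V = √(0.00931) = 0.0965

9.65%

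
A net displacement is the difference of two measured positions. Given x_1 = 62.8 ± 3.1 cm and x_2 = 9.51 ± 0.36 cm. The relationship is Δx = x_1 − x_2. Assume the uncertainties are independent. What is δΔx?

3.12 cm

Sums and differences: (δΔx)² = Σ (cᵢ δxᵢ)².
  (δx_1)² = 9.61;  (δx_2)² = 0.130
δΔx = √(9.74) = 3.12 cm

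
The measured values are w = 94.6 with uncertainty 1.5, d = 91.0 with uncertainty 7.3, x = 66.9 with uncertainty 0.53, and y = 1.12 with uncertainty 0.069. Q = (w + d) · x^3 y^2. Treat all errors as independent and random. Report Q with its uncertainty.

(6.97 ± 0.918) × 10^7

Let u = w + d = 186. δu = √(δw² + δd²) = √(2.25 + 53.3) = 7.45, so δu/u = 0.0402.
Q is then a monomial in u, x, y:
δQ/Q = √((δu/u)² + (3·δx/x)² + (2·δy/y)²) = √(0.00161 + 0.000565 + 0.0152) = 0.132
Q = 6.97e+07, so δQ = 0.132 × 6.97e+07 = 9.18e+06.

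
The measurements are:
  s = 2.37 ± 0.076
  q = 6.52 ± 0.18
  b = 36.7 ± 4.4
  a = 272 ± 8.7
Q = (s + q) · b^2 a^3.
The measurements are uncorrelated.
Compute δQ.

6.25e+10

Let u = s + q = 8.89. δu = √(δs² + δq²) = √(0.00578 + 0.0324) = 0.195, so δu/u = 0.0220.
Q is then a monomial in u, b, a:
δQ/Q = √((δu/u)² + (2·δb/b)² + (3·δa/a)²) = √(0.000483 + 0.0575 + 0.00921) = 0.259
Q = 2.41e+11, so δQ = 0.259 × 2.41e+11 = 6.25e+10.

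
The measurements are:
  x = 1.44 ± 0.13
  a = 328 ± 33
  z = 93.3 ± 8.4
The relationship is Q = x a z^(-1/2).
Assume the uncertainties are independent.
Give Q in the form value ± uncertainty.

48.9 ± 6.97

Each factor contributes (exponent × relative error)² to (δQ/Q)²:
  (1·δx/x)² = (1×0.0903)² = 0.00815;  (1·δa/a)² = (1×0.101)² = 0.0101;  (−½·δz/z)² = (-0.5×0.0900)² = 0.00203
δQ/Q = √(0.0203) = 0.142
Q = 48.9, so δQ = 0.142 × 48.9 = 6.97.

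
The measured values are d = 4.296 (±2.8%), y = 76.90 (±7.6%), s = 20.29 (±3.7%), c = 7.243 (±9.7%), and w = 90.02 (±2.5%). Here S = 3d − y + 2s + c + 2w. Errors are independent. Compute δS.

Absolute uncertainties add in quadrature for a linear combination:
  (3·δd)² = 0.130;  (δy)² = 34.2;  (2·δs)² = 2.25;  (δc)² = 0.494;  (2·δw)² = 20.3
δS = √(57.3) = 7.57

7.57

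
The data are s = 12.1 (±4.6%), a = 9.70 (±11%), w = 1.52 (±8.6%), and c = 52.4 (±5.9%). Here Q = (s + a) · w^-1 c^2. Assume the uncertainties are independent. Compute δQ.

6150

Let u = s + a = 21.8. δu = √(δs² + δa²) = √(0.310 + 1.14) = 1.20, so δu/u = 0.0552.
Q is then a monomial in u, w, c:
δQ/Q = √((δu/u)² + (-1·δw/w)² + (2·δc/c)²) = √(0.00305 + 0.00740 + 0.0139) = 0.156
Q = 39400, so δQ = 0.156 × 39400 = 6150.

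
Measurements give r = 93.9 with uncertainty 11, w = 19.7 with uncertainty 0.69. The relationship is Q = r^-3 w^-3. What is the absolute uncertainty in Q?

5.79e-11

Products/powers → add relative errors in quadrature, weighted by exponent:
  (-3·δr/r)² = (-3×0.117)² = 0.124;  (-3·δw/w)² = (-3×0.0350)² = 0.0110
δQ/Q = √(0.135) = 0.367
Q = 1.58e-10, so δQ = 0.367 × 1.58e-10 = 5.79e-11.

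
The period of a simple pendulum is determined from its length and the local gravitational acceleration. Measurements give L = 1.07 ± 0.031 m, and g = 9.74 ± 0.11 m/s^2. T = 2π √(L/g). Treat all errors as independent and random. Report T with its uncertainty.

2.08 ± 0.0324 s

T is a product of powers, so relative uncertainties combine in quadrature:
  (½·δL/L)² = (0.5×0.0290)² = 0.000210;  (−½·δg/g)² = (-0.5×0.0113)² = 3.19e-05
δT/T = √(0.000242) = 0.0155
T = 2.08 s, so δT = 0.0155 × 2.08 = 0.0324 s.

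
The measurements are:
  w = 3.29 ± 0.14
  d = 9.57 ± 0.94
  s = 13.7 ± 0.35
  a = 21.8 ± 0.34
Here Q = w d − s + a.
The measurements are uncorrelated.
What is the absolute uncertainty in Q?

3.41

Let p = w·d = 31.5. δp/p = √((1·δw/w)² + (1·δd/d)²) = √(0.00181 + 0.00965) = 0.107, so δp = 3.37.
Q = p − s + a: δQ = √(δp² + δs² + δa²) = √(11.4 + 0.122 + 0.116) = 3.41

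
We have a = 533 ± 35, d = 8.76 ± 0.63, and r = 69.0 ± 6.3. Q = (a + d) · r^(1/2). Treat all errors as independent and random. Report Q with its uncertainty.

Let u = a + d = 542. δu = √(δa² + δd²) = √(1220 + 0.397) = 35.0, so δu/u = 0.0646.
Q is then a monomial in u, r:
δQ/Q = √((δu/u)² + (½·δr/r)²) = √(0.00418 + 0.00208) = 0.0791
Q = 4500, so δQ = 0.0791 × 4500 = 356.

4500 ± 356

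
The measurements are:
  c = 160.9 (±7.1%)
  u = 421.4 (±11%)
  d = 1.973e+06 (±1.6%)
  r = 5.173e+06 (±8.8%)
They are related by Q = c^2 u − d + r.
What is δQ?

2.01e+06

Let p = c^2·u = 1.091e+07. δp/p = √((2·δc/c)² + (1·δu/u)²) = √(0.0202 + 0.0121) = 0.180, so δp = 1.96e+06.
Q = p − d + r: δQ = √(δp² + δd² + δr²) = √(3.84e+12 + 9.97e+08 + 2.07e+11) = 2.01e+06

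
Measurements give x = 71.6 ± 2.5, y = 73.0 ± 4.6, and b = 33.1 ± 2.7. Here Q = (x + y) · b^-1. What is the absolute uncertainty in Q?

Let u = x + y = 145. δu = √(δx² + δy²) = √(6.25 + 21.2) = 5.24, so δu/u = 0.0362.
Q is then a monomial in u, b:
δQ/Q = √((δu/u)² + (-1·δb/b)²) = √(0.00131 + 0.00665) = 0.0892
Q = 4.37, so δQ = 0.0892 × 4.37 = 0.390.

0.390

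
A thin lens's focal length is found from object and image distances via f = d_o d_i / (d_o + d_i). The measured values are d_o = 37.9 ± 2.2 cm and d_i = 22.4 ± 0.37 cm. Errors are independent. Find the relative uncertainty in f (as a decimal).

0.0239

∂f/∂d_o = (d_i/(d_o+d_i))² = 0.138;  ∂f/∂d_i = (d_o/(d_o+d_i))² = 0.395
δf = √((∂f/∂d_o · δd_o)² + (∂f/∂d_i · δd_i)²) = √(0.0922 + 0.0214) = 0.337 cm
f = 14.1 cm, so δf/f = 0.337/14.1 = 0.0239.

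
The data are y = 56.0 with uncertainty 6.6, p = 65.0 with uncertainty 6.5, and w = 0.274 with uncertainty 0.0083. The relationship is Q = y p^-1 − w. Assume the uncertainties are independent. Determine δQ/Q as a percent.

22.7%

Let h = y·p^-1 = 0.862. δh/h = √((1·δy/y)² + (-1·δp/p)²) = √(0.0139 + 0.0100) = 0.155, so δh = 0.133.
Q = h − w: δQ = √(δh² + δw²) = √(0.0177 + 6.89e-05) = 0.133
Q = 0.588, so δQ/Q = 0.133/0.588 = 0.227.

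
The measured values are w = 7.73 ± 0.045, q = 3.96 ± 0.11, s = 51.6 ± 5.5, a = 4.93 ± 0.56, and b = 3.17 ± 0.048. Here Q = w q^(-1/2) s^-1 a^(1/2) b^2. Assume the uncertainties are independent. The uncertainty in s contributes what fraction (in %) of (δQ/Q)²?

72.2%

(δQ/Q)² = (1·δw/w)² + (−½·δq/q)² + (-1·δs/s)² + (½·δa/a)² + (2·δb/b)²
  w term: (1×0.00582)² = 3.39e-05
  q term: (-0.5×0.0278)² = 0.000193
  s term: (-1×0.107)² = 0.0114
  a term: (0.5×0.114)² = 0.00323
  b term: (2×0.0151)² = 0.000917
Total = 0.0157. Share from s = 0.0114/0.0157 = 0.722.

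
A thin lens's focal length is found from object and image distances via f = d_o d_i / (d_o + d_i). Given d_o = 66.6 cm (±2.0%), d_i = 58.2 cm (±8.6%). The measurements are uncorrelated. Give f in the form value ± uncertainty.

∂f/∂d_o = (d_i/(d_o+d_i))² = 0.217;  ∂f/∂d_i = (d_o/(d_o+d_i))² = 0.285
δf = √((∂f/∂d_o · δd_o)² + (∂f/∂d_i · δd_i)²) = √(0.0839 + 2.03) = 1.45 cm
f = 31.1 cm.

31.1 ± 1.45 cm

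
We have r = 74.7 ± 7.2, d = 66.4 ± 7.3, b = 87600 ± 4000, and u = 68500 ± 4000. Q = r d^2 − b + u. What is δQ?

Let p = r·d^2 = 3.29e+05. δp/p = √((1·δr/r)² + (2·δd/d)²) = √(0.00929 + 0.0483) = 0.240, so δp = 79100.
Q = p − b + u: δQ = √(δp² + δb² + δu²) = √(6.25e+09 + 1.6e+07 + 1.6e+07) = 79300

79300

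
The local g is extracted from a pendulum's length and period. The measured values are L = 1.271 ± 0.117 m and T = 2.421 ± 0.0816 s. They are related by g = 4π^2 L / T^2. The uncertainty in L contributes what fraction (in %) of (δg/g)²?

65.1%

(δg/g)² = (1·δL/L)² + (-2·δT/T)²
  L term: (1×0.0921)² = 0.00847
  T term: (-2×0.0337)² = 0.00454
Total = 0.0130. Share from L = 0.00847/0.0130 = 0.651.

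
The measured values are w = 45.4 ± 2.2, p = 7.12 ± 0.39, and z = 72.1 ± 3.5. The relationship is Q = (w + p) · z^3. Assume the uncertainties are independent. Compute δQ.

2.99e+06

Let u = w + p = 52.5. δu = √(δw² + δp²) = √(4.84 + 0.152) = 2.23, so δu/u = 0.0425.
Q is then a monomial in u, z:
δQ/Q = √((δu/u)² + (3·δz/z)²) = √(0.00181 + 0.0212) = 0.152
Q = 1.97e+07, so δQ = 0.152 × 1.97e+07 = 2.99e+06.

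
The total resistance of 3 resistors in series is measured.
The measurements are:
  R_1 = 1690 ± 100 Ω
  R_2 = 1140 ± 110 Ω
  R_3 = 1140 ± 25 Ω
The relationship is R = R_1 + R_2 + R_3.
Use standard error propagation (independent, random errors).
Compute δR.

151 Ω

Sums and differences: (δR)² = Σ (cᵢ δxᵢ)².
  (δR_1)² = 10000;  (δR_2)² = 12100;  (δR_3)² = 625
δR = √(22700) = 151 Ω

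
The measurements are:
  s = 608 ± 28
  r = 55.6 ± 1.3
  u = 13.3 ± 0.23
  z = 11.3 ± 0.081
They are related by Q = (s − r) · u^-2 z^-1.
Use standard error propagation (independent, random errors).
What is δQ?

0.0171

Let w = s − r = 552. δw = √(δs² + δr²) = √(784 + 1.69) = 28.0, so δw/w = 0.0507.
Q is then a monomial in w, u, z:
δQ/Q = √((δw/w)² + (-2·δu/u)² + (-1·δz/z)²) = √(0.00257 + 0.00120 + 5.14e-05) = 0.0618
Q = 0.276, so δQ = 0.0618 × 0.276 = 0.0171.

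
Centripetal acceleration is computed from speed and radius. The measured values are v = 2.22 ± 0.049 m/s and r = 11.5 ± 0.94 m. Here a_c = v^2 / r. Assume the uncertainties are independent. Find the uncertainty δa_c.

Relative error in a monomial: (δa_c/a_c)² = Σ (nᵢ · δxᵢ/xᵢ)².
  (2·δv/v)² = (2×0.0221)² = 0.00195;  (-1·δr/r)² = (-1×0.0817)² = 0.00668
δa_c/a_c = √(0.00863) = 0.0929
a_c = 0.429 m/s^2, so δa_c = 0.0929 × 0.429 = 0.0398 m/s^2.

0.0398 m/s^2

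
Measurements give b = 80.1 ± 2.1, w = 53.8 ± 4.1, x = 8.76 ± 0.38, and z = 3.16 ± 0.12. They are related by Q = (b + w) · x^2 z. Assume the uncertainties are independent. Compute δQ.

3270

Let u = b + w = 134. δu = √(δb² + δw²) = √(4.41 + 16.8) = 4.61, so δu/u = 0.0344.
Q is then a monomial in u, x, z:
δQ/Q = √((δu/u)² + (2·δx/x)² + (1·δz/z)²) = √(0.00118 + 0.00753 + 0.00144) = 0.101
Q = 32500, so δQ = 0.101 × 32500 = 3270.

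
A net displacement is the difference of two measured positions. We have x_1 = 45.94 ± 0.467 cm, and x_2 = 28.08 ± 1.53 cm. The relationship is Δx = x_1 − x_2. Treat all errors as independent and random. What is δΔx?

1.60 cm

Absolute uncertainties add in quadrature for a linear combination:
  (δx_1)² = 0.218;  (δx_2)² = 2.34
δΔx = √(2.56) = 1.60 cm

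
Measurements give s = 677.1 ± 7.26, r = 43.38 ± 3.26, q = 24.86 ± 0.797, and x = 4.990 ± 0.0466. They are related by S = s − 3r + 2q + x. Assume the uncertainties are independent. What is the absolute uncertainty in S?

12.3

Absolute uncertainties add in quadrature for a linear combination:
  (δs)² = 52.7;  (3·δr)² = 95.6;  (2·δq)² = 2.54;  (δx)² = 0.00217
δS = √(151) = 12.3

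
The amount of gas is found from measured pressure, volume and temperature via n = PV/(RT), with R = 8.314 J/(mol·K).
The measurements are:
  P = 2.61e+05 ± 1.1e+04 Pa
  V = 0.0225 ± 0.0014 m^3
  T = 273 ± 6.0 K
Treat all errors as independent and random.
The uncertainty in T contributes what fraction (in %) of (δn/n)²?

7.88%

(δn/n)² = (1·δP/P)² + (1·δV/V)² + (-1·δT/T)²
  P term: (1×0.0421)² = 0.00178
  V term: (1×0.0622)² = 0.00387
  T term: (-1×0.0220)² = 0.000483
Total = 0.00613. Share from T = 0.000483/0.00613 = 0.0788.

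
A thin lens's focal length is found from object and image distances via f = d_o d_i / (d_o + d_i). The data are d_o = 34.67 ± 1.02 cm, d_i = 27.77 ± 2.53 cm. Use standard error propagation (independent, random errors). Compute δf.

0.806 cm

∂f/∂d_o = (d_i/(d_o+d_i))² = 0.198;  ∂f/∂d_i = (d_o/(d_o+d_i))² = 0.308
δf = √((∂f/∂d_o · δd_o)² + (∂f/∂d_i · δd_i)²) = √(0.0407 + 0.608) = 0.806 cm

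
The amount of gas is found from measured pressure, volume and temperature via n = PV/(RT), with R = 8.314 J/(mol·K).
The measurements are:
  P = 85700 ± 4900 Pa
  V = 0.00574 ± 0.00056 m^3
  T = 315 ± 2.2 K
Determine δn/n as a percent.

11.3%

For a monomial n ∝ P, V, T^-1, fractional errors add in quadrature:
  (1·δP/P)² = (1×0.0572)² = 0.00327;  (1·δV/V)² = (1×0.0976)² = 0.00952;  (-1·δT/T)² = (-1×0.00698)² = 4.88e-05
δn/n = √(0.0128) = 0.113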